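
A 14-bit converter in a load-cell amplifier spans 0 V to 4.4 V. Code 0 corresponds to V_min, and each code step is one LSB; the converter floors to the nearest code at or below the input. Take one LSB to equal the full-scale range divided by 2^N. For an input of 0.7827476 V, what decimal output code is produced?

2914

Full-scale range = 4.4 V. LSB = 4.4 V / 2^14 ≈ 268.6 µV.
(V_in − V_min) × 2^14/range = (0.7827476 − (0)) × 16384/4.4 = 2914.667.
Floor → code = 2914.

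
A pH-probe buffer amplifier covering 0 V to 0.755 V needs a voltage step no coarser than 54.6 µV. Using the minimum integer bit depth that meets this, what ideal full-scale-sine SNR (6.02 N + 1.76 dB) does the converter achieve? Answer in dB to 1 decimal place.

Full-scale range = 0.755 V.
0.755 V / 54.6 µV = 13830. Since 2^13 = 8192 and 2^14 = 16384, N = 14.
Ideal SNR at N = 14: 6.02·14 + 1.76 = 86.0 dB.

86.0 dB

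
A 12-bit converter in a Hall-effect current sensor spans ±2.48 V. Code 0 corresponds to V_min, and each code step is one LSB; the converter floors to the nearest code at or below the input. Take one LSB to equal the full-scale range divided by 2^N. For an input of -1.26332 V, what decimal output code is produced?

The full-scale span is 2.48 − (-2.48) = 4.96 V. LSB = 4.96 V / 2^12 ≈ 1.211 mV.
V_in − V_min = -1.26332 − (-2.48) = 1.21668 V.
Divide by LSB: 1.21668 × 4096/4.96 = 1004.7422.
Truncating gives code 1004.

1004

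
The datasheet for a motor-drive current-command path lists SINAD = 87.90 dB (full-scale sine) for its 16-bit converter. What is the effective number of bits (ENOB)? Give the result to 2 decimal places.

14.31 bits

Inverting SNR = 6.02 N + 1.76: N_eff = (87.90 − 1.76)/6.02 = 14.3090.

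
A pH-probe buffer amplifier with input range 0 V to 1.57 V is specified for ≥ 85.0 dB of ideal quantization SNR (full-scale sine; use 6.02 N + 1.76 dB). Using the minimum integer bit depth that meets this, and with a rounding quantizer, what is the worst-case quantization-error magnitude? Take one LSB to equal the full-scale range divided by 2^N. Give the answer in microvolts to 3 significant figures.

47.9 µV

Span = 1.57 V.
N ≥ (85.0 − 1.76)/6.02 = 13.827 → N_min = 14.
One LSB is 1.57 V / 16384 = 95.825 µV.
Half an LSB is 47.9 µV.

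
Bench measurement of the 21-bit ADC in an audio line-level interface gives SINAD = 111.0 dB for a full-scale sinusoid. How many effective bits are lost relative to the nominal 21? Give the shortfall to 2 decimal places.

ENOB = (SINAD − 1.76)/6.02 = (111.0 − 1.76)/6.02 = 18.1462 bits.
21 − 18.1462 = 2.85 bits below nominal.

2.85 bits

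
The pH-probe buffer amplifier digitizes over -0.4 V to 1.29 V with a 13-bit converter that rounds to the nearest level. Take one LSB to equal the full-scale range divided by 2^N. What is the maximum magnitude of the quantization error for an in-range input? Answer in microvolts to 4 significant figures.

103.1 µV

Span: 1.29 V − (-0.4 V) = 1.69 V.
Step size = 1.69/8192 V = 206.299 µV.
A rounding quantizer has |error| ≤ LSB/2 = 103.1 µV.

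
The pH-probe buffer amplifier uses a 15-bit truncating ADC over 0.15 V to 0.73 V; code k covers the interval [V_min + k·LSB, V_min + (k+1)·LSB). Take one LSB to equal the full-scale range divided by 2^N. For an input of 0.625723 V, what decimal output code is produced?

Full-scale range = 0.73 V − (0.15 V) = 0.58 V. LSB = 0.58 V / 2^15 ≈ 17.70 µV.
V_in − V_min = 0.625723 − (0.15) = 0.475723 V.
Divide by LSB: 0.475723 × 32768/0.58 = 26876.7091.
Truncating gives code 26876.

26876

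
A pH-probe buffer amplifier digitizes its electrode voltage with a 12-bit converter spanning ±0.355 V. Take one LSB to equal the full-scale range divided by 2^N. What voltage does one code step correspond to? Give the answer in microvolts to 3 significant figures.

Range = 0.355 − (-0.355) = 0.71 V.
Number of codes = 2^12 = 4096.
LSB = 0.71 V / 2^12 = 173 µV.

173 µV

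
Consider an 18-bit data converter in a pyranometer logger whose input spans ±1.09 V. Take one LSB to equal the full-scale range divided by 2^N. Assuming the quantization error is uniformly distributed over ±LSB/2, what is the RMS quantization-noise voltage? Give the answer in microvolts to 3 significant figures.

Span: 1.09 V − (-1.09 V) = 2.18 V.
LSB = 2.18 V / 2^18 = 8.3160 µV.
σ_q = LSB/√12 = 8.3160 µV/3.4641 = 2.40 µV.

2.40 µV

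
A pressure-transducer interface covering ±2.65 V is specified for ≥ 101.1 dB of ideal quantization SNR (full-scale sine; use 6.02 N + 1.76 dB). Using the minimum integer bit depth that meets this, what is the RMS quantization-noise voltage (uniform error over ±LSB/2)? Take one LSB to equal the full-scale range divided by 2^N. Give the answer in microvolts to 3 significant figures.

11.7 µV

Full-scale range = 2.65 V − (-2.65 V) = 5.3 V.
N ≥ (101.1 − 1.76)/6.02 = 16.502 → N_min = 17.
LSB = 5.3 V ÷ 2^17 = 5.3/131072 V = 40.436 µV.
RMS noise = LSB/√12 = 11.7 µV.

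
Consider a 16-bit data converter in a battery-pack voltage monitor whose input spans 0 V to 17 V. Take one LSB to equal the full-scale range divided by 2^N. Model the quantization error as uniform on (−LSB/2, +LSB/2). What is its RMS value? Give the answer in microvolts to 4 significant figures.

Range is 17 V.
LSB = 17 V / 2^16 = 259.399 µV.
V_rms = LSB/√12 = 259.399 µV / √12 = 74.88 µV.

74.88 µV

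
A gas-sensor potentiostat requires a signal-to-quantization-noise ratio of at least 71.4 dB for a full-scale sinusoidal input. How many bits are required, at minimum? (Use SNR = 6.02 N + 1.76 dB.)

Solving 6.02 N ≥ 71.4 − 1.76: N ≥ 11.568. Round up → N = 12.

12 bits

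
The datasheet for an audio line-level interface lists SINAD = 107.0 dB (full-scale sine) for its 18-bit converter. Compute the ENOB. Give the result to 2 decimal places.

Inverting SNR = 6.02 N + 1.76: N_eff = (107.0 − 1.76)/6.02 = 17.4817.

17.48 bits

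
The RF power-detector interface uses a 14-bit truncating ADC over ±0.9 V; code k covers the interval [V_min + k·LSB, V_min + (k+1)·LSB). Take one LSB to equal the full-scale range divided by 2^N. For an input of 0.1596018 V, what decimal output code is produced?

The full-scale span is 0.9 − (-0.9) = 1.8 V. LSB = 1.8 V / 2^14 ≈ 109.9 µV.
(V_in − V_min) × 2^14/range = (0.1596018 − (-0.9)) × 16384/1.8 = 9644.731.
Floor → code = 9644.

9644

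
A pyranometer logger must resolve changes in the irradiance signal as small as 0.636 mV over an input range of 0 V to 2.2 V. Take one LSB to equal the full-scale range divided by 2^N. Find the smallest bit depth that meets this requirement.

Range is 2.2 V.
Need 2^N ≥ 2.2 V / 0.636 mV = 3459 → N_min = 12.

12 bits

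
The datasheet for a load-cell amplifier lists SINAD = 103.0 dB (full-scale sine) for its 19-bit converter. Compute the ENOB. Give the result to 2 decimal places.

ENOB = (103.0 − 1.76)/6.02 = 16.8173 bits.

16.82 bits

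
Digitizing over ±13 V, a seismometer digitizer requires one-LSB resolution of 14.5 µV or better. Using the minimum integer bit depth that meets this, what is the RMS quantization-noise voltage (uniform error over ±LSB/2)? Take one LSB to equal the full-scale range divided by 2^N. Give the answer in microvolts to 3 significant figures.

Span: 13 V − (-13 V) = 26 V.
Levels needed ≥ 26/14.5 µV = 1.793e6. 2^21 = 2097152 suffices, so N_min = 21.
One LSB is 26 V / 2097152 = 12.398 µV.
RMS noise = LSB/√12 = 3.58 µV.

3.58 µV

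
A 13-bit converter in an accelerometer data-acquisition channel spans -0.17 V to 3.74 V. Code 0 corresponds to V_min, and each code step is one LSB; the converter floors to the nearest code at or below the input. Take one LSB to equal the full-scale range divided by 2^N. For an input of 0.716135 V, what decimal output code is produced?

Span: 3.74 V − (-0.17 V) = 3.91 V. LSB = 3.91 V / 2^13 ≈ 477.3 µV.
V_in − V_min = 0.716135 − (-0.17) = 0.886135 V.
Divide by LSB: 0.886135 × 8192/3.91 = 1856.5775.
Truncating gives code 1856.

1856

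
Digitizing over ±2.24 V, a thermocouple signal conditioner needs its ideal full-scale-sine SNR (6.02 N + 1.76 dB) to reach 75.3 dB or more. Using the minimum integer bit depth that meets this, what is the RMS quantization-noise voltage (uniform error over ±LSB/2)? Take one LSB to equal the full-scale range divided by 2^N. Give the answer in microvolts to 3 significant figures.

158 µV

Full-scale range = 2.24 V − (-2.24 V) = 4.48 V.
Required N = ⌈(75.3 − 1.76)/6.02⌉ = ⌈12.216⌉ = 13.
LSB = 4.48 V / 2^13 = 0.54688 mV.
V_rms = LSB/√12 = 158 µV.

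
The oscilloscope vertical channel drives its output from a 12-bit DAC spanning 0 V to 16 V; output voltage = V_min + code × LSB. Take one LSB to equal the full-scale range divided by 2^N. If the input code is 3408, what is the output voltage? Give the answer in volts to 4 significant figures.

13.31 V

V_FS = 16 V. LSB = 16 V / 2^12.
V_out = V_min + code × LSB = 0 V + 3408 × 16 V / 4096
      = 0 + 13.3125 = 13.3125 V.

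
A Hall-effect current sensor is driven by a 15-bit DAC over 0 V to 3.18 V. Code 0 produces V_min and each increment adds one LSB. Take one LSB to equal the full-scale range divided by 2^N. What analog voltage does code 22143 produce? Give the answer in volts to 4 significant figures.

2.149 V

Full-scale range = 3.18 V. LSB = 3.18 V / 2^15.
V_out = V_min + code × LSB = 0 V + 22143 × 3.18 V / 32768
      = 0 + 2.14889 = 2.14889 V.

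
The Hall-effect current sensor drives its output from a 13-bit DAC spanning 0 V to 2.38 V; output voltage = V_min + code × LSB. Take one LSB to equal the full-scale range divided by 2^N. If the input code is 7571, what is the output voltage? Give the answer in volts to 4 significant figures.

2.200 V

Full-scale range = 2.38 V. LSB = 2.38 V / 2^13.
Output = V_min + (7571/8192) × range = 0 + 0.924194 × 2.38 V
      = 0 V + 2.19958 V = 2.19958 V.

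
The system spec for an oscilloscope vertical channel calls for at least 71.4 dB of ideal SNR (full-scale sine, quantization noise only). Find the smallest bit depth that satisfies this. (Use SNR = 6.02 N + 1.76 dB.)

12 bits

6.02 N + 1.76 ≥ 71.4 gives N ≥ 11.568, so the minimum integer is 12.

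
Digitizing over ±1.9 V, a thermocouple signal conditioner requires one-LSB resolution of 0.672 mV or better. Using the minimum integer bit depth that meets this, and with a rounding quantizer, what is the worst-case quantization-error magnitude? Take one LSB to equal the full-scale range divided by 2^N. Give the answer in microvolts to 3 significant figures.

Range = 1.9 − (-1.9) = 3.8 V.
Required number of levels: 3.8/0.672 mV = 5654.8; smallest N with 2^N ≥ that is 13.
Step size = 3.8/8192 V = 463.87 µV.
Max error for round-to-nearest is LSB/2 = 232 µV.

232 µV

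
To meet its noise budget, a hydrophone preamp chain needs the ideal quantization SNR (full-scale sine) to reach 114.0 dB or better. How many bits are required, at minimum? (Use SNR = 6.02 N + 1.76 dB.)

6.02 N + 1.76 ≥ 114.0 gives N ≥ 18.645, so the minimum integer is 19.

19 bits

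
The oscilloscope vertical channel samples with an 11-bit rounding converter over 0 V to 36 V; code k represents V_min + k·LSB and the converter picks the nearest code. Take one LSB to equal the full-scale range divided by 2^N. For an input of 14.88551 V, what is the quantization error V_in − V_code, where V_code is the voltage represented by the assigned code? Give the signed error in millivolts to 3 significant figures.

−3.16 mV

V_FS = 36 V. LSB = 36 V / 2^11 ≈ 17.58 mV.
Position in LSBs: (14.88551 − (0)) × 2048/36 = 846.8201; rounding gives k = 847.
V_code = V_min + k × range/2^11 = 0 + 847 × 36/2048 = 14.88867188 V.
Error = V_in − V_code = 14.88551 − (14.88867188) = −3.16 mV.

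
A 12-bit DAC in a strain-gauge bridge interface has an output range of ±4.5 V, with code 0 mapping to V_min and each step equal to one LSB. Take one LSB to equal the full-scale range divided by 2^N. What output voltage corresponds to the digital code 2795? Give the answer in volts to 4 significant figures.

Span: 4.5 V − (-4.5 V) = 9 V. LSB = 9 V / 2^12.
Output = V_min + (2795/4096) × range = -4.5 + 0.682373 × 9 V
      = -4.5 + 6.14136 = 1.64136 V.

1.641 V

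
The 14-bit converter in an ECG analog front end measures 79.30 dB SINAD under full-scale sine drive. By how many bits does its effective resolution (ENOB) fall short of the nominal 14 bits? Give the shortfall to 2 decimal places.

1.12 bits

ENOB = (SINAD − 1.76)/6.02 = (79.30 − 1.76)/6.02 = 12.8804 bits.
Shortfall = 14 − 12.8804 = 1.1196 bits.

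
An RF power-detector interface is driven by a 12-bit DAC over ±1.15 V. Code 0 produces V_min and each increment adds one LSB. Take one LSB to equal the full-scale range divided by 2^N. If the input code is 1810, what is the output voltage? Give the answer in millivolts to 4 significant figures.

-133.6 mV

Full-scale range = 1.15 V − (-1.15 V) = 2.3 V. LSB = 2.3 V / 2^12.
V_out = -1.15 + 1810 × (2.3/4096) V
      = -1.15 + 1.01636 = -0.133643 V.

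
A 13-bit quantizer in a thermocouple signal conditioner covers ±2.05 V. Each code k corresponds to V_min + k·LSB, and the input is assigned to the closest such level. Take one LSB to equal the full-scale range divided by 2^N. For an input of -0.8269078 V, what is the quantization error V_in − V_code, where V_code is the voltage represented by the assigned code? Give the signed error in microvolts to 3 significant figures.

Range = 2.05 − (-2.05) = 4.1 V. LSB = 4.1 V / 2^13 ≈ 0.5005 mV.
Position in LSBs: (-0.8269078 − (-2.05)) × 8192/4.1 = 2443.7979; rounding gives k = 2444.
V_code = -2.05 + (2444/8192) × 4.1 = -0.8268066406 V.
e = -0.8269078 − (-0.8268066406) = −101 µV.

−101 µV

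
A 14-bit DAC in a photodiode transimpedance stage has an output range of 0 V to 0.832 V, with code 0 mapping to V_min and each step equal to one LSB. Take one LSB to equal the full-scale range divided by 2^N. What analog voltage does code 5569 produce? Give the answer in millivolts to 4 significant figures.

282.8 mV

Range is 0.832 V. LSB = 0.832 V / 2^14.
Output = V_min + (5569/16384) × range = 0 + 0.339905 × 0.832 V
      = 0 V + 0.282801 V = 0.282801 V.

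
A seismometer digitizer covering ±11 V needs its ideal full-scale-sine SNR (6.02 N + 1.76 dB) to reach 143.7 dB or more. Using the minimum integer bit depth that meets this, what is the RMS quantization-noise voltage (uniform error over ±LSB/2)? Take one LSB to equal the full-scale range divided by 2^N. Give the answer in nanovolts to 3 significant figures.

Span: 11 V − (-11 V) = 22 V.
Required N = ⌈(143.7 − 1.76)/6.02⌉ = ⌈23.578⌉ = 24.
Step size = 22/16777216 V = 1.3113 µV.
σ_q = LSB/√12 = 1.3113 µV/3.4641 = 379 nV.

379 nV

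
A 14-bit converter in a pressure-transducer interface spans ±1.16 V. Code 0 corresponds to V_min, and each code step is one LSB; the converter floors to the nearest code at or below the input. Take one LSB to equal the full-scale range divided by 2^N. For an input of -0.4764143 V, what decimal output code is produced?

4827

Span: 1.16 V − (-1.16 V) = 2.32 V. LSB = 2.32 V / 2^14 ≈ 141.6 µV.
V_in − V_min = -0.4764143 − (-1.16) = 0.6835857 V.
Divide by LSB: 0.6835857 × 16384/2.32 = 4827.5294.
Truncating gives code 4827.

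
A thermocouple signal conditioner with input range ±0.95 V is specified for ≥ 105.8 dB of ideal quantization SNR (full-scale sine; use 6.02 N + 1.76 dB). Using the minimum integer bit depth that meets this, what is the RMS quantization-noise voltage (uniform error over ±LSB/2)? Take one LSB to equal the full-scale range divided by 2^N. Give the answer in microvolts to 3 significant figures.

2.09 µV

Span: 0.95 V − (-0.95 V) = 1.9 V.
N ≥ (105.8 − 1.76)/6.02 = 17.282 → N_min = 18.
LSB = 1.9 V ÷ 2^18 = 1.9/262144 V = 7.2479 µV.
RMS noise = LSB/√12 = 2.09 µV.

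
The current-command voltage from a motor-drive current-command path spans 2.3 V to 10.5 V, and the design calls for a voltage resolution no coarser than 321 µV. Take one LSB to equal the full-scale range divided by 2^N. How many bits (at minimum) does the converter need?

The full-scale span is 10.5 − (2.3) = 8.2 V.
Need 2^N ≥ 8.2 V / 321 µV = 25550 → N_min = 15.

15 bits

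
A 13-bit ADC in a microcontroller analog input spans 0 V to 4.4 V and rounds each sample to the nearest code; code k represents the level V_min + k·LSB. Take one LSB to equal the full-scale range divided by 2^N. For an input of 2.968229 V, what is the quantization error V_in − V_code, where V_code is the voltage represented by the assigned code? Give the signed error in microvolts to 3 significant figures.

V_FS = 4.4 V. LSB = 4.4 V / 2^13 ≈ 0.5371 mV.
Position in LSBs: (2.968229 − (0)) × 8192/4.4 = 5526.3027; rounding gives k = 5526.
V_code = V_min + k × range/2^13 = 0 + 5526 × 4.4/8192 = 2.968066406 V.
Error = V_in − V_code = 2.968229 − (2.968066406) = +163 µV.

+163 µV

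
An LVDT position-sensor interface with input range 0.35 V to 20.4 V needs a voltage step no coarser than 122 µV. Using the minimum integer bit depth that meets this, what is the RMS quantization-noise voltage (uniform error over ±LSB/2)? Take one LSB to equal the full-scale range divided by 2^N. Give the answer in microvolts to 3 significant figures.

22.1 µV

Range = 20.4 − (0.35) = 20.05 V.
Required number of levels: 20.05/122 µV = 164340; smallest N with 2^N ≥ that is 18.
LSB = 20.05 V ÷ 2^18 = 20.05/262144 V = 76.485 µV.
RMS noise = LSB/√12 = 22.1 µV.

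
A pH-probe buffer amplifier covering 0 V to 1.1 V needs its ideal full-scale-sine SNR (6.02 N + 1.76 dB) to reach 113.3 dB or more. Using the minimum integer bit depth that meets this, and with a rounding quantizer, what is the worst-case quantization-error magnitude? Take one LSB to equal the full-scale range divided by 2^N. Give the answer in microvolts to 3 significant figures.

Span = 1.1 V.
Solving 6.02 N ≥ 113.3 − 1.76: N ≥ 18.528. Round up → N = 19.
One LSB is 1.1 V / 524288 = 2.0981 µV.
Max error for round-to-nearest is LSB/2 = 1.05 µV.

1.05 µV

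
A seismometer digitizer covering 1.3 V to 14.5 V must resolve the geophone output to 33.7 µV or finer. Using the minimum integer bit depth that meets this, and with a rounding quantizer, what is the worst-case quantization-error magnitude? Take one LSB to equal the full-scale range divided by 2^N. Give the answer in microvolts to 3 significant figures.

The full-scale span is 14.5 − (1.3) = 13.2 V.
13.2 V / 33.7 µV = 391700. Since 2^18 = 262144 and 2^19 = 524288, N = 19.
One LSB is 13.2 V / 524288 = 25.177 µV.
Half an LSB is 12.6 µV.

12.6 µV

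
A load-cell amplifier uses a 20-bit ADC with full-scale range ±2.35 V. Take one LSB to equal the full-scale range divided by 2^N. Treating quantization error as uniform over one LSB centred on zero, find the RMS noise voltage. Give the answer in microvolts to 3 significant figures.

1.29 µV

Span: 2.35 V − (-2.35 V) = 4.7 V.
One LSB is 4.7 V / 1048576 = 4.4823 µV.
σ_q = LSB/√12 = 4.4823 µV/3.4641 = 1.29 µV.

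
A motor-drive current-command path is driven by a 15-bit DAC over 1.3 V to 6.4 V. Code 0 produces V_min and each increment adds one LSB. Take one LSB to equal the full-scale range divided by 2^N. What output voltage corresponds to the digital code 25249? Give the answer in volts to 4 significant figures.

5.230 V

Full-scale range = 6.4 V − (1.3 V) = 5.1 V. LSB = 5.1 V / 2^15.
V_out = V_min + code × LSB = 1.3 V + 25249 × 5.1 V / 32768
      = 1.3 V + 3.92975 V = 5.22975 V.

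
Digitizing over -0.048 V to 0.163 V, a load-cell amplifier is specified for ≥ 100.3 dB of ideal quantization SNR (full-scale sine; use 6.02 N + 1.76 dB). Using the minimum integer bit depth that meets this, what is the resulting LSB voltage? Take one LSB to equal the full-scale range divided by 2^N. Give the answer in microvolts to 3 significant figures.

1.61 µV

Range = 0.163 − (-0.048) = 0.211 V.
N ≥ (100.3 − 1.76)/6.02 = 16.369 → N_min = 17.
LSB = 0.211 V ÷ 2^17 = 0.211/131072 V = 1.61 µV.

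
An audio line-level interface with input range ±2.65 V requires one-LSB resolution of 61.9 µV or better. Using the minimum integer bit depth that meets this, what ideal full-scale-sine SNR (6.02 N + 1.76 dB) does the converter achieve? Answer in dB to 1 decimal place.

Span: 2.65 V − (-2.65 V) = 5.3 V.
Levels needed ≥ 5.3/61.9 µV = 85620. 2^17 = 131072 suffices, so N_min = 17.
Ideal SNR at N = 17: 6.02·17 + 1.76 = 104.1 dB.

104.1 dB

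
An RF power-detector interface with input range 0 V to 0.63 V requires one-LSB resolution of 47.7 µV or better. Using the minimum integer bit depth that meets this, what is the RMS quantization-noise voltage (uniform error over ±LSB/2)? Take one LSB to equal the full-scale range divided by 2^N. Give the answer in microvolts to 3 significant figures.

11.1 µV

Full-scale range = 0.63 V.
Levels needed ≥ 0.63/47.7 µV = 13210. 2^14 = 16384 suffices, so N_min = 14.
LSB = 0.63 V / 2^14 = 38.452 µV.
σ_q = LSB/√12 = 38.452 µV/3.4641 = 11.1 µV.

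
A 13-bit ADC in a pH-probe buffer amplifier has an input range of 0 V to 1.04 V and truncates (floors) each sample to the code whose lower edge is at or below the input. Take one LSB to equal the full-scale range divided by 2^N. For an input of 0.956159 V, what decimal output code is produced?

7531

V_FS = 1.04 V. LSB = 1.04 V / 2^13 ≈ 127.0 µV.
code = ⌊(V_in − V_min)/LSB⌋ = ⌊(V_in − V_min) × 2^13 / range⌋
     = ⌊(0.956159 − (0)) × 8192 / 1.04⌋ = ⌊0.956159 × 8192/1.04⌋
     = ⌊7531.591⌋ = 7531.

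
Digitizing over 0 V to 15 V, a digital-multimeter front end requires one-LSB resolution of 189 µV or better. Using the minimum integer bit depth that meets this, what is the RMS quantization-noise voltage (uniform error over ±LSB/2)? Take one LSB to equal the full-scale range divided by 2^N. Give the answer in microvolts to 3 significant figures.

Range is 15 V.
Required number of levels: 15/189 µV = 79365; smallest N with 2^N ≥ that is 17.
Step size = 15/131072 V = 114.44 µV.
σ_q = LSB/√12 = 114.44 µV/3.4641 = 33.0 µV.

33.0 µV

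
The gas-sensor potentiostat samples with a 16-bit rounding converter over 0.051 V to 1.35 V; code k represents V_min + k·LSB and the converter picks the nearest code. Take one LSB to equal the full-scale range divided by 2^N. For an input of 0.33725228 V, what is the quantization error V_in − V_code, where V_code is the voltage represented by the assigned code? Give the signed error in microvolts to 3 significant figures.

−5.01 µV

The full-scale span is 1.35 − (0.051) = 1.299 V. LSB = 1.299 V / 2^16 ≈ 19.82 µV.
Position in LSBs: (0.33725228 − (0.051)) × 65536/1.299 = 14441.7471; rounding gives k = 14442.
V_code = V_min + k × range/2^16 = 0.051 + 14442 × 1.299/65536 = 0.33725729370 V.
V_in − V_code = 0.33725228 − (0.33725729370) = −5.01 µV.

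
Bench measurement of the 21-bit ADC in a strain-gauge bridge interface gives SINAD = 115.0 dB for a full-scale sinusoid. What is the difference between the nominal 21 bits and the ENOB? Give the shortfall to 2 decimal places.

2.19 bits

N_eff = (115.0 − 1.76)/6.02 = 18.8106 bits.
Lost resolution: 21 − 18.8106 = 2.1894 bits.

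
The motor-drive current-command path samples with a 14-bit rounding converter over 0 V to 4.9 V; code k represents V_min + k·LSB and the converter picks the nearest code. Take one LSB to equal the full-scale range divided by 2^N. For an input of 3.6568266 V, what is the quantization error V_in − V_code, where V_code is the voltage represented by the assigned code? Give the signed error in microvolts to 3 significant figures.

+70.0 µV

Span = 4.9 V. LSB = 4.9 V / 2^14 ≈ 299.1 µV.
(V_in − V_min)/LSB = (3.6568266 − (0)) × 16384/4.9 = 12227.2341 → nearest code k = 12227.
V_code = V_min + k × range/2^14 = 0 + 12227 × 4.9/16384 = 3.6567565918 V.
Error = V_in − V_code = 3.6568266 − (3.6567565918) = +70.0 µV.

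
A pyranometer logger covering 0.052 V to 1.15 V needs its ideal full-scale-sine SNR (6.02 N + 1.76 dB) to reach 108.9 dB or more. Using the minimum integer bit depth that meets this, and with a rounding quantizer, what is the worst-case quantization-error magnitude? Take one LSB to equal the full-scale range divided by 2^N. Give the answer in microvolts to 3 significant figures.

Span: 1.15 V − (0.052 V) = 1.098 V.
Required N = ⌈(108.9 − 1.76)/6.02⌉ = ⌈17.797⌉ = 18.
One LSB is 1.098 V / 262144 = 4.1885 µV.
Max error for round-to-nearest is LSB/2 = 2.09 µV.

2.09 µV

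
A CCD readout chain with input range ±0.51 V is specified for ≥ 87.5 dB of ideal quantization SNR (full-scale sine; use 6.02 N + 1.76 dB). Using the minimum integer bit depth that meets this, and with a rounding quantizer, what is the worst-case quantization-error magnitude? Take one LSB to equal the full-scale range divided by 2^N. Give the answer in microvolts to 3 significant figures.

The full-scale span is 0.51 − (-0.51) = 1.02 V.
6.02 N + 1.76 ≥ 87.5 gives N ≥ 14.243, so the minimum integer is 15.
LSB = 1.02 V / 2^15 = 31.128 µV.
|e|_max = LSB/2 = 15.6 µV.

15.6 µV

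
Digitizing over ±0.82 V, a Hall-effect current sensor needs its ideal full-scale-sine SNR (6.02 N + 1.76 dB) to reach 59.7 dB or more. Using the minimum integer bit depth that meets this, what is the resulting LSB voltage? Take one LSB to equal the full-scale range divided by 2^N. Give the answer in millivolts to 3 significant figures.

1.60 mV

Full-scale range = 0.82 V − (-0.82 V) = 1.64 V.
Required N = ⌈(59.7 − 1.76)/6.02⌉ = ⌈9.625⌉ = 10.
One LSB is 1.64 V / 1024 = 1.60 mV.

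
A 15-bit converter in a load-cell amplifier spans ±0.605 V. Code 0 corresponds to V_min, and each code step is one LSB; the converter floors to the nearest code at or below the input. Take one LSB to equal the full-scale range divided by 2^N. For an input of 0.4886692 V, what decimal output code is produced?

Span: 0.605 V − (-0.605 V) = 1.21 V. LSB = 1.21 V / 2^15 ≈ 36.93 µV.
(V_in − V_min) × 2^15/range = (0.4886692 − (-0.605)) × 32768/1.21 = 29617.647.
Floor → code = 29617.

29617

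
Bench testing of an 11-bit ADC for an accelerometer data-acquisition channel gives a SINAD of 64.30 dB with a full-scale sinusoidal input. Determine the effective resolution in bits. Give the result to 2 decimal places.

10.39 bits

(64.30 − 1.76) / 6.02 = 62.54/6.02 = 10.3887 effective bits.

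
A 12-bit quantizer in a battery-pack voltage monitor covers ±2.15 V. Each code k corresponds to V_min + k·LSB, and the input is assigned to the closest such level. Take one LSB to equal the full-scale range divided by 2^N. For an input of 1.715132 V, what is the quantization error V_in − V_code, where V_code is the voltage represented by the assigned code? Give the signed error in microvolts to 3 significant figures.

−249 µV

Span: 2.15 V − (-2.15 V) = 4.3 V. LSB = 4.3 V / 2^12 ≈ 1.050 mV.
(1.715132 − (-2.15)) / LSB = 3.865132 × 4096/4.3 = 3681.7629. Nearest integer: k = 3682.
V_code = V_min + k × range/2^12 = -2.15 + 3682 × 4.3/4096 = 1.715380859 V.
e = 1.715132 − (1.715380859) = −249 µV.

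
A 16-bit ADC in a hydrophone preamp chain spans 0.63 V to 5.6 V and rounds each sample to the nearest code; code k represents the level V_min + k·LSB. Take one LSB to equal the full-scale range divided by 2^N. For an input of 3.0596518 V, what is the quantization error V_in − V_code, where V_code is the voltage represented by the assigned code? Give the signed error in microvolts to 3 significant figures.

+12.2 µV

Full-scale range = 5.6 V − (0.63 V) = 4.97 V. LSB = 4.97 V / 2^16 ≈ 75.84 µV.
(3.0596518 − (0.63)) / LSB = 2.4296518 × 65536/4.97 = 32038.1610. Nearest integer: k = 32038.
V_code = 0.63 + (32038/65536) × 4.97 = 3.0596395874 V.
Error = V_in − V_code = 3.0596518 − (3.0596395874) = +12.2 µV.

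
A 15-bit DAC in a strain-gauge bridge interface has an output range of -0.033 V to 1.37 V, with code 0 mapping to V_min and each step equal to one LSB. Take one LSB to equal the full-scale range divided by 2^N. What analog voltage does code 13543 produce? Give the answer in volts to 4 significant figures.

Span: 1.37 V − (-0.033 V) = 1.403 V. LSB = 1.403 V / 2^15.
V_out = V_min + code × LSB = -0.033 V + 13543 × 1.403 V / 32768
      = -0.033 V + 0.579859 V = 0.546859 V.

0.5469 V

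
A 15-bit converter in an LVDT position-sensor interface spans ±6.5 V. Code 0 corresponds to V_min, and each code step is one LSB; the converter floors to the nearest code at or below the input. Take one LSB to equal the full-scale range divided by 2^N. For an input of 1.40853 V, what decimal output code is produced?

19934

Range = 6.5 − (-6.5) = 13 V. LSB = 13 V / 2^15 ≈ 396.7 µV.
(V_in − V_min) × 2^15/range = (1.40853 − (-6.5)) × 32768/13 = 19934.362.
Floor → code = 19934.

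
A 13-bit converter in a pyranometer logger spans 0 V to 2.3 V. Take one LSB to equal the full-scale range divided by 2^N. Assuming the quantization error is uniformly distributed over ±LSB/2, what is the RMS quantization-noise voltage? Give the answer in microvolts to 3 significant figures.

Span = 2.3 V.
Step size = 2.3/8192 V = 280.76 µV.
σ_q = LSB/√12 = 280.76 µV/3.4641 = 81.0 µV.

81.0 µV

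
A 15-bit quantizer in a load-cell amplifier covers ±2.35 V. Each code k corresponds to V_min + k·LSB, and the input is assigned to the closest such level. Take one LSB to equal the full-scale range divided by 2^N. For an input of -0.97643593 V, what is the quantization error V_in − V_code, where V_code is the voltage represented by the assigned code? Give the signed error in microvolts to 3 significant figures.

+53.3 µV

Full-scale range = 2.35 V − (-2.35 V) = 4.7 V. LSB = 4.7 V / 2^15 ≈ 143.4 µV.
Position in LSBs: (-0.97643593 − (-2.35)) × 32768/4.7 = 9576.3718; rounding gives k = 9576.
V_code = -2.35 + (9576/32768) × 4.7 = -0.97648925781 V.
Error = V_in − V_code = -0.97643593 − (-0.97648925781) = +53.3 µV.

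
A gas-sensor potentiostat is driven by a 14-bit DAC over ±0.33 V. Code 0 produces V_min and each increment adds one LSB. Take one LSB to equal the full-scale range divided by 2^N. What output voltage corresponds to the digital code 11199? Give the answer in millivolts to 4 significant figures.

Span: 0.33 V − (-0.33 V) = 0.66 V. LSB = 0.66 V / 2^14.
V_out = -0.33 + 11199 × (0.66/16384) V
      = -0.33 V + 0.451132 V = 0.121132 V.

121.1 mV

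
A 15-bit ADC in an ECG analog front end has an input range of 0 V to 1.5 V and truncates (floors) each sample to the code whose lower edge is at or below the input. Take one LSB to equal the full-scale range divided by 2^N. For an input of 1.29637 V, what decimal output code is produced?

28319

Span = 1.5 V. LSB = 1.5 V / 2^15 ≈ 45.78 µV.
V_in − V_min = 1.29637 − (0) = 1.29637 V.
Divide by LSB: 1.29637 × 32768/1.5 = 28319.6348.
Truncating gives code 28319.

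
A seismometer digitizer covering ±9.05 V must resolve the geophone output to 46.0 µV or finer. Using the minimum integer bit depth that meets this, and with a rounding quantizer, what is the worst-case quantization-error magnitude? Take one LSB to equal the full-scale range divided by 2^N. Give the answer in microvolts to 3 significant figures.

Range = 9.05 − (-9.05) = 18.1 V.
Levels needed ≥ 18.1/46.0 µV = 393500. 2^19 = 524288 suffices, so N_min = 19.
One LSB is 18.1 V / 524288 = 34.523 µV.
Half an LSB is 17.3 µV.

17.3 µV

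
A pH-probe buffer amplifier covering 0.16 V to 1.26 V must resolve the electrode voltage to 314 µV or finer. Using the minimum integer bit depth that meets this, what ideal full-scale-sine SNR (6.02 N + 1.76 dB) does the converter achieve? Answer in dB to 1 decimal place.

Span: 1.26 V − (0.16 V) = 1.1 V.
Required number of levels: 1.1/314 µV = 3503.2; smallest N with 2^N ≥ that is 12.
6.02(12) + 1.76 = 74.00 dB.

74.0 dB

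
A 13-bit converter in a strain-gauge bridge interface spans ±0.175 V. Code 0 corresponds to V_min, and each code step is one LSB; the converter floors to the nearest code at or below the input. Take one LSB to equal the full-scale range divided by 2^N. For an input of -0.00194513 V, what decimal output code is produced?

Full-scale range = 0.175 V − (-0.175 V) = 0.35 V. LSB = 0.35 V / 2^13 ≈ 42.72 µV.
code = ⌊(V_in − V_min)/LSB⌋ = ⌊(V_in − V_min) × 2^13 / range⌋
     = ⌊(-0.00194513 − (-0.175)) × 8192 / 0.35⌋ = ⌊0.17305487 × 8192/0.35⌋
     = ⌊4050.473⌋ = 4050.

4050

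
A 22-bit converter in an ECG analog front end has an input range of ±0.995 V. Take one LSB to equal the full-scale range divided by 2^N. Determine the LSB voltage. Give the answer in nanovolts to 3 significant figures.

474 nV

The full-scale span is 0.995 − (-0.995) = 1.99 V.
2^22 = 4194304 levels.
Step size = 1.99/4194304 V = 474 nV.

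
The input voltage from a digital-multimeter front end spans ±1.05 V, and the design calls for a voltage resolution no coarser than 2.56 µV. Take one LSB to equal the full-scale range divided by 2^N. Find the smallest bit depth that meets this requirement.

20 bits

Span: 1.05 V − (-1.05 V) = 2.1 V.
2.1 V / 2.56 µV = 820300. Since 2^19 = 524288 and 2^20 = 1048576, N = 20.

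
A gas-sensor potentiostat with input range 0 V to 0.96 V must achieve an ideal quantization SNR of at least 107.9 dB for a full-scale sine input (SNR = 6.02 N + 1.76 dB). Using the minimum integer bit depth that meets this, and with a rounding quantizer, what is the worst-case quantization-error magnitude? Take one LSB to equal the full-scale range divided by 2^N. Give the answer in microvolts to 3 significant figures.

V_FS = 0.96 V.
N ≥ (107.9 − 1.76)/6.02 = 17.631 → N_min = 18.
One LSB is 0.96 V / 262144 = 3.6621 µV.
Half an LSB is 1.83 µV.

1.83 µV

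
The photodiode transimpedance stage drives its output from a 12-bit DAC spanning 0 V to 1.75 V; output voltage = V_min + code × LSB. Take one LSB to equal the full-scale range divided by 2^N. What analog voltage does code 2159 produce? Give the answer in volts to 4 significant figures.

0.9224 V

Range is 1.75 V. LSB = 1.75 V / 2^12.
V_out = 0 + 2159 × (1.75/4096) V
      = 0 V + 0.922424 V = 0.922424 V.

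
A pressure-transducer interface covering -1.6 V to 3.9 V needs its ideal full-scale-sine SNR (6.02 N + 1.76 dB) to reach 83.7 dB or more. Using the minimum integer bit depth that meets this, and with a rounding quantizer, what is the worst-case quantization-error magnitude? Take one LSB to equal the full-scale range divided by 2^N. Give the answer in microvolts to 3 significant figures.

Span: 3.9 V − (-1.6 V) = 5.5 V.
Solving 6.02 N ≥ 83.7 − 1.76: N ≥ 13.611. Round up → N = 14.
LSB = 5.5 V / 2^14 = 335.69 µV.
Max error for round-to-nearest is LSB/2 = 168 µV.

168 µV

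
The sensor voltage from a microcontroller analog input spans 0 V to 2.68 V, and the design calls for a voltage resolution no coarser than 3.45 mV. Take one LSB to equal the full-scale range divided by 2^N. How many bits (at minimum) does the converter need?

10 bits

Span = 2.68 V.
Required number of levels: 2.68/3.45 mV = 776.81; smallest N with 2^N ≥ that is 10.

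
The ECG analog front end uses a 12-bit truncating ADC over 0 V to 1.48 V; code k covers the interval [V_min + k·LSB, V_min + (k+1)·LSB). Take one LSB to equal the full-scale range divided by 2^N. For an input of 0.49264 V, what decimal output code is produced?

1363

Full-scale range = 1.48 V. LSB = 1.48 V / 2^12 ≈ 361.3 µV.
code = ⌊(V_in − V_min)/LSB⌋ = ⌊(V_in − V_min) × 2^12 / range⌋
     = ⌊(0.49264 − (0)) × 4096 / 1.48⌋ = ⌊0.49264 × 4096/1.48⌋
     = ⌊1363.414⌋ = 1363.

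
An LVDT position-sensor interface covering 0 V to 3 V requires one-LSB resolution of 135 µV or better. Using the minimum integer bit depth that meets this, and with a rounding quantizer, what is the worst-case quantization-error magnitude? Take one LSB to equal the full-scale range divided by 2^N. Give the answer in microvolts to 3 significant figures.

Span = 3 V.
Levels needed ≥ 3/135 µV = 22220. 2^15 = 32768 suffices, so N_min = 15.
Step size = 3/32768 V = 91.553 µV.
|e|_max = LSB/2 = 45.8 µV.

45.8 µV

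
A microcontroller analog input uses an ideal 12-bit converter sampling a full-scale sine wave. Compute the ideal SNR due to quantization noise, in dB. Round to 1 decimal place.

SNR = 6.02·12 + 1.76 = 74.00 dB.

74.0 dB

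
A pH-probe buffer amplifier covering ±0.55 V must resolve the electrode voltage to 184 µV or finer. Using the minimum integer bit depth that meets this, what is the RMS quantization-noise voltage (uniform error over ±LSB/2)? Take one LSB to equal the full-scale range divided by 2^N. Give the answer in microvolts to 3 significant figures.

Span: 0.55 V − (-0.55 V) = 1.1 V.
Required number of levels: 1.1/184 µV = 5978.3; smallest N with 2^N ≥ that is 13.
One LSB is 1.1 V / 8192 = 134.28 µV.
σ_q = LSB/√12 = 134.28 µV/3.4641 = 38.8 µV.

38.8 µV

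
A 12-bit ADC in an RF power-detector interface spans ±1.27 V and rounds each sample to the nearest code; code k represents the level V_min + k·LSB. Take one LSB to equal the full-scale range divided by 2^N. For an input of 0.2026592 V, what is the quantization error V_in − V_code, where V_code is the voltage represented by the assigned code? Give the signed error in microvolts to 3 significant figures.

−119 µV

Full-scale range = 1.27 V − (-1.27 V) = 2.54 V. LSB = 2.54 V / 2^12 ≈ 0.6201 mV.
Position in LSBs: (0.2026592 − (-1.27)) × 4096/2.54 = 2374.8079; rounding gives k = 2375.
V_code = V_min + k × range/2^12 = -1.27 + 2375 × 2.54/4096 = 0.2027783203 V.
V_in − V_code = 0.2026592 − (0.2027783203) = −119 µV.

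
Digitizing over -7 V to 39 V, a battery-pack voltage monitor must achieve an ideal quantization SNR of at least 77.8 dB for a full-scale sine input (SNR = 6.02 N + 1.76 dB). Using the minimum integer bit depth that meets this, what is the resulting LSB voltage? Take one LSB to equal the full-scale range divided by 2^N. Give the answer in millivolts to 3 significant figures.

The full-scale span is 39 − (-7) = 46 V.
N ≥ (77.8 − 1.76)/6.02 = 12.631 → N_min = 13.
LSB = 46 V / 2^13 = 5.62 mV.

5.62 mV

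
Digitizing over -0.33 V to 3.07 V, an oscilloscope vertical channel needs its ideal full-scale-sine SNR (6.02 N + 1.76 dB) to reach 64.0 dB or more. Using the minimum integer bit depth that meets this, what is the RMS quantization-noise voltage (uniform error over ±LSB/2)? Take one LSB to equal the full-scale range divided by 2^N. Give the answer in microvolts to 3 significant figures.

The full-scale span is 3.07 − (-0.33) = 3.4 V.
6.02 N + 1.76 ≥ 64.0 gives N ≥ 10.339, so the minimum integer is 11.
Step size = 3.4/2048 V = 1.6602 mV.
σ_q = LSB/√12 = 1.6602 mV/3.4641 = 479 µV.

479 µV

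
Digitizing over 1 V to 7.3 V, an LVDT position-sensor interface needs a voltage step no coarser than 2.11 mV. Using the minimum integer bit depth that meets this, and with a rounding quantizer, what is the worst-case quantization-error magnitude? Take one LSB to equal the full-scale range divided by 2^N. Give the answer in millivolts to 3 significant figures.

0.769 mV

Span: 7.3 V − (1 V) = 6.3 V.
Required number of levels: 6.3/2.11 mV = 2985.8; smallest N with 2^N ≥ that is 12.
One LSB is 6.3 V / 4096 = 1.5381 mV.
Half an LSB is 0.769 mV.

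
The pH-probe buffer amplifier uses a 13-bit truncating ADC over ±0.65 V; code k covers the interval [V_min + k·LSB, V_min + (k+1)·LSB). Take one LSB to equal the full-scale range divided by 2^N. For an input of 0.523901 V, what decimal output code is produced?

The full-scale span is 0.65 − (-0.65) = 1.3 V. LSB = 1.3 V / 2^13 ≈ 158.7 µV.
(V_in − V_min) × 2^13/range = (0.523901 − (-0.65)) × 8192/1.3 = 7397.382.
Floor → code = 7397.

7397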